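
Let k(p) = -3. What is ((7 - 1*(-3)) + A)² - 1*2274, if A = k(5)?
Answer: -2225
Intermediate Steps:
A = -3
((7 - 1*(-3)) + A)² - 1*2274 = ((7 - 1*(-3)) - 3)² - 1*2274 = ((7 + 3) - 3)² - 2274 = (10 - 3)² - 2274 = 7² - 2274 = 49 - 2274 = -2225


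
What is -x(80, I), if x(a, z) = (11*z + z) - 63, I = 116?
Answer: -1329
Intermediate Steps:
x(a, z) = -63 + 12*z (x(a, z) = 12*z - 63 = -63 + 12*z)
-x(80, I) = -(-63 + 12*116) = -(-63 + 1392) = -1*1329 = -1329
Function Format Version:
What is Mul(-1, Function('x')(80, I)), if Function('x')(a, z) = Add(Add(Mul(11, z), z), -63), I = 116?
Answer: -1329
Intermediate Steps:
Function('x')(a, z) = Add(-63, Mul(12, z)) (Function('x')(a, z) = Add(Mul(12, z), -63) = Add(-63, Mul(12, z)))
Mul(-1, Function('x')(80, I)) = Mul(-1, Add(-63, Mul(12, 116))) = Mul(-1, Add(-63, 1392)) = Mul(-1, 1329) = -1329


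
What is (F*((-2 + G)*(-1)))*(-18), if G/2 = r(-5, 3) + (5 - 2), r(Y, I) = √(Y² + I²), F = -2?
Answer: -144 - 72*√34 ≈ -563.83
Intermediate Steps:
r(Y, I) = √(I² + Y²)
G = 6 + 2*√34 (G = 2*(√(3² + (-5)²) + (5 - 2)) = 2*(√(9 + 25) + 3) = 2*(√34 + 3) = 2*(3 + √34) = 6 + 2*√34 ≈ 17.662)
(F*((-2 + G)*(-1)))*(-18) = -2*(-2 + (6 + 2*√34))*(-1)*(-18) = -2*(4 + 2*√34)*(-1)*(-18) = -2*(-4 - 2*√34)*(-18) = (8 + 4*√34)*(-18) = -144 - 72*√34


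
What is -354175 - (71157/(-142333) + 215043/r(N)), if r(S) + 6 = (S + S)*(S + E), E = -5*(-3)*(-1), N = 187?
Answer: -3242548882823315/9155143226 ≈ -3.5418e+5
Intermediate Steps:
E = -15 (E = 15*(-1) = -15)
r(S) = -6 + 2*S*(-15 + S) (r(S) = -6 + (S + S)*(S - 15) = -6 + (2*S)*(-15 + S) = -6 + 2*S*(-15 + S))
-354175 - (71157/(-142333) + 215043/r(N)) = -354175 - (71157/(-142333) + 215043/(-6 - 30*187 + 2*187²)) = -354175 - (71157*(-1/142333) + 215043/(-6 - 5610 + 2*34969)) = -354175 - (-71157/142333 + 215043/(-6 - 5610 + 69938)) = -354175 - (-71157/142333 + 215043/64322) = -354175 - 1*26030754765/9155143226 = -354175 - 26030754765/9155143226 = -3242548882823315/9155143226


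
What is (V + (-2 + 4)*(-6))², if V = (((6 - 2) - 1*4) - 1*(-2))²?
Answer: 64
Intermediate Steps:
V = 4 (V = ((4 - 4) + 2)² = (0 + 2)² = 2² = 4)
(V + (-2 + 4)*(-6))² = (4 + (-2 + 4)*(-6))² = (4 + 2*(-6))² = (4 - 12)² = (-8)² = 64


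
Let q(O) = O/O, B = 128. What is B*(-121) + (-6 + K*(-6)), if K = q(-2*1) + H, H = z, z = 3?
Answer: -15518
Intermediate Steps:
q(O) = 1
H = 3
K = 4 (K = 1 + 3 = 4)
B*(-121) + (-6 + K*(-6)) = 128*(-121) + (-6 + 4*(-6)) = -15488 + (-6 - 24) = -15488 - 30 = -15518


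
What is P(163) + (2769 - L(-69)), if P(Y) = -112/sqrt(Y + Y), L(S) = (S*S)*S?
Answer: 331278 - 56*sqrt(326)/163 ≈ 3.3127e+5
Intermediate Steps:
L(S) = S**3 (L(S) = S**2*S = S**3)
P(Y) = -56*sqrt(2)/sqrt(Y) (P(Y) = -112*sqrt(2)/(2*sqrt(Y)) = -56*sqrt(2)/sqrt(Y))
P(163) + (2769 - L(-69)) = -56*sqrt(2)/sqrt(163) + (2769 - 1*(-69)**3) = -56*sqrt(2)*sqrt(163)/163 + (2769 - 1*(-328509)) = -56*sqrt(326)/163 + (2769 + 328509) = -56*sqrt(326)/163 + 331278 = 331278 - 56*sqrt(326)/163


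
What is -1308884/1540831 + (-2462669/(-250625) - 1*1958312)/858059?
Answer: -1037715918508654561/331357304199143125 ≈ -3.1317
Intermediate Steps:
-1308884/1540831 + (-2462669/(-250625) - 1*1958312)/858059 = -1308884*1/1540831 + (-2462669*(-1/250625) - 1958312)*(1/858059) = -1308884/1540831 + (2462669/250625 - 1958312)*(1/858059) = -1308884/1540831 - 490799482331/250625*1/858059 = -1308884/1540831 - 490799482331/215051036875 = -1037715918508654561/331357304199143125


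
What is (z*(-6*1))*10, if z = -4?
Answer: 240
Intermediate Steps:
(z*(-6*1))*10 = -(-24)*10 = -4*(-6)*10 = 24*10 = 240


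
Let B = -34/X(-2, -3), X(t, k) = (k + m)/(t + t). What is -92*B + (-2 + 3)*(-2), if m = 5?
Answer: -6258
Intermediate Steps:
X(t, k) = (5 + k)/(2*t) (X(t, k) = (k + 5)/(t + t) = (5 + k)/((2*t)) = (5 + k)*(1/(2*t)) = (5 + k)/(2*t))
B = 68 (B = -34*(-4/(5 - 3)) = -34/((1/2)*(-1/2)*2) = -34/(-1/2) = -34*(-2) = 68)
-92*B + (-2 + 3)*(-2) = -92*68 + (-2 + 3)*(-2) = -6256 + 1*(-2) = -6256 - 2 = -6258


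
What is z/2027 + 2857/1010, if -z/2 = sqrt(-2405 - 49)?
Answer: 2857/1010 - 2*I*sqrt(2454)/2027 ≈ 2.8287 - 0.048878*I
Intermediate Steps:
z = -2*I*sqrt(2454) (z = -2*sqrt(-2405 - 49) = -2*I*sqrt(2454) ≈ -99.076*I)
z/2027 + 2857/1010 = -2*I*sqrt(2454)/2027 + 2857/1010 = 2857/1010 - 2*I*sqrt(2454)/2027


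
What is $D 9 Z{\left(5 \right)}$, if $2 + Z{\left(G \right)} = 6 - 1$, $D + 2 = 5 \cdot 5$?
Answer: $621$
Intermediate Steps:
$D = 23$ ($D = -2 + 5 \cdot 5 = -2 + 25 = 23$)
$Z{\left(G \right)} = 3$ ($Z{\left(G \right)} = -2 + \left(6 - 1\right) = -2 + 5 = 3$)
$D 9 Z{\left(5 \right)} = 23 \cdot 9 \cdot 3 = 207 \cdot 3 = 621$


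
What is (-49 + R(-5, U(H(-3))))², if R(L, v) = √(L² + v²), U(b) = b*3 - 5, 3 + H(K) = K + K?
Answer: (49 - √1049)² ≈ 275.95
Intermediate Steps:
H(K) = -3 + 2*K (H(K) = -3 + (K + K) = -3 + 2*K)
U(b) = -5 + 3*b (U(b) = 3*b - 5 = -5 + 3*b)
(-49 + R(-5, U(H(-3))))² = (-49 + √((-5)² + (-5 + 3*(-3 + 2*(-3)))²))² = (-49 + √(25 + (-5 + 3*(-3 - 6))²))² = (-49 + √(25 + (-5 + 3*(-9))²))² = (-49 + √(25 + (-5 - 27)²))² = (-49 + √(25 + (-32)²))² = (-49 + √(25 + 1024))² = (-49 + √1049)²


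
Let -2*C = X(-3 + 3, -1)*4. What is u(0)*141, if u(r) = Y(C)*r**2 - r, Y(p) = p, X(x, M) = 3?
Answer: 0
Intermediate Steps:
C = -6 (C = -3*4/2 = -1/2*12 = -6)
u(r) = -r - 6*r**2 (u(r) = -6*r**2 - r = -r - 6*r**2)
u(0)*141 = -1*0*(1 + 6*0)*141 = -1*0*(1 + 0)*141 = -1*0*1*141 = 0*141 = 0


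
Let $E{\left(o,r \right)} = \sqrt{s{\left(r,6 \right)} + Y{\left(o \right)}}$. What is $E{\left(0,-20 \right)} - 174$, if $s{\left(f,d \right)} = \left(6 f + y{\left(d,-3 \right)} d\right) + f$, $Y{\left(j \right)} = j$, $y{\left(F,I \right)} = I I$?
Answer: $-174 + i \sqrt{86} \approx -174.0 + 9.2736 i$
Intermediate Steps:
$y{\left(F,I \right)} = I^{2}$
$s{\left(f,d \right)} = 7 f + 9 d$ ($s{\left(f,d \right)} = \left(6 f + \left(-3\right)^{2} d\right) + f = \left(6 f + 9 d\right) + f = 7 f + 9 d$)
$E{\left(o,r \right)} = \sqrt{54 + o + 7 r}$ ($E{\left(o,r \right)} = \sqrt{\left(7 r + 9 \cdot 6\right) + o} = \sqrt{\left(7 r + 54\right) + o} = \sqrt{\left(54 + 7 r\right) + o} = \sqrt{54 + o + 7 r}$)
$E{\left(0,-20 \right)} - 174 = \sqrt{54 + 0 + 7 \left(-20\right)} - 174 = \sqrt{54 + 0 - 140} - 174 = \sqrt{-86} - 174 = i \sqrt{86} - 174 = -174 + i \sqrt{86}$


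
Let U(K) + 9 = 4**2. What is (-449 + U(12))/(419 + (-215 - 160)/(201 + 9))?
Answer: -6188/5841 ≈ -1.0594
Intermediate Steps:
U(K) = 7 (U(K) = -9 + 4**2 = -9 + 16 = 7)
(-449 + U(12))/(419 + (-215 - 160)/(201 + 9)) = (-449 + 7)/(419 + (-215 - 160)/(201 + 9)) = -442/(419 - 375/210) = -442/(419 - 375*1/210) = -442/(419 - 25/14) = -442/5841/14 = -442*14/5841 = -6188/5841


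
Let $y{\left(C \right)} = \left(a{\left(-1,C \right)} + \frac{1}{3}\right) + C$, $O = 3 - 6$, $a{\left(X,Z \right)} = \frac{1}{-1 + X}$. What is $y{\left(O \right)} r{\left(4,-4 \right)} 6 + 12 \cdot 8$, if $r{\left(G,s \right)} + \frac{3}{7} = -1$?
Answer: $\frac{862}{7} \approx 123.14$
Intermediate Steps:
$r{\left(G,s \right)} = - \frac{10}{7}$ ($r{\left(G,s \right)} = - \frac{3}{7} - 1 = - \frac{10}{7}$)
$O = -3$ ($O = 3 - 6 = -3$)
$y{\left(C \right)} = - \frac{1}{6} + C$ ($y{\left(C \right)} = \left(\frac{1}{-1 - 1} + \frac{1}{3}\right) + C = \left(\frac{1}{-2} + \frac{1}{3}\right) + C = \left(- \frac{1}{2} + \frac{1}{3}\right) + C = - \frac{1}{6} + C$)
$y{\left(O \right)} r{\left(4,-4 \right)} 6 + 12 \cdot 8 = \left(- \frac{1}{6} - 3\right) \left(- \frac{10}{7}\right) 6 + 12 \cdot 8 = \left(- \frac{19}{6}\right) \left(- \frac{10}{7}\right) 6 + 96 = \frac{95}{21} \cdot 6 + 96 = \frac{190}{7} + 96 = \frac{862}{7}$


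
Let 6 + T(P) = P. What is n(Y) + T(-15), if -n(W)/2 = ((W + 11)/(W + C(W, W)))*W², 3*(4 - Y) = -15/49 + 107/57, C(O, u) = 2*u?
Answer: -11489359415/210622923 ≈ -54.549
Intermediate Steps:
T(P) = -6 + P
Y = 29128/8379 (Y = 4 - (-15/49 + 107/57)/3 = 4 - ⅓*4388/2793 = 4 - 4388/8379 = 29128/8379 ≈ 3.4763)
n(W) = -2*W*(11 + W)/3 (n(W) = -2*(W + 11)/(W + 2*W)*W² = -2*(11 + W)/((3*W))*W² = -2*(11 + W)*(1/(3*W))*W² = -2*(11 + W)/(3*W)*W² = -2*W*(11 + W)/3)
n(Y) + T(-15) = -⅔*29128/8379*(11 + 29128/8379) + (-6 - 15) = -⅔*29128/8379*121297/8379 - 21 = -7066278032/210622923 - 21 = -11489359415/210622923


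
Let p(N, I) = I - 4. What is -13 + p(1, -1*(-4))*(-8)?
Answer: -13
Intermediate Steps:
p(N, I) = -4 + I
-13 + p(1, -1*(-4))*(-8) = -13 + (-4 - 1*(-4))*(-8) = -13 + (-4 + 4)*(-8) = -13 + 0*(-8) = -13 + 0 = -13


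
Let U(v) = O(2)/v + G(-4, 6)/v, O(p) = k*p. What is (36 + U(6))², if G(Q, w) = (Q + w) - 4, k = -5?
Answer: 1156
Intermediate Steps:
O(p) = -5*p
G(Q, w) = -4 + Q + w
U(v) = -12/v (U(v) = (-5*2)/v + (-4 - 4 + 6)/v = -10/v - 2/v = -12/v)
(36 + U(6))² = (36 - 12/6)² = (36 - 12*⅙)² = (36 - 2)² = 34² = 1156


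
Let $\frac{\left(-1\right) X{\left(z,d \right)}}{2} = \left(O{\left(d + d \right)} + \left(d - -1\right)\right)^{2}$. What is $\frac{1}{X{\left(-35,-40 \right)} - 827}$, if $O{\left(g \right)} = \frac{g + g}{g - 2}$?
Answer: $- \frac{1681}{6004909} \approx -0.00027994$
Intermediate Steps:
$O{\left(g \right)} = \frac{2 g}{-2 + g}$
$X{\left(z,d \right)} = - 2 \left(1 + d + \frac{4 d}{-2 + 2 d}\right)^{2}$ ($X{\left(z,d \right)} = - 2 \left(\frac{2 \left(d + d\right)}{-2 + \left(d + d\right)} + \left(d - -1\right)\right)^{2} = - 2 \left(\frac{2 \cdot 2 d}{-2 + 2 d} + \left(d + 1\right)\right)^{2} = - 2 \left(\frac{4 d}{-2 + 2 d} + \left(1 + d\right)\right)^{2} = - 2 \left(1 + d + \frac{4 d}{-2 + 2 d}\right)^{2}$)
$\frac{1}{X{\left(-35,-40 \right)} - 827} = \frac{1}{- \frac{2 \left(-1 + \left(-40\right)^{2} + 2 \left(-40\right)\right)^{2}}{\left(-1 - 40\right)^{2}} - 827} = \frac{1}{- \frac{2 \left(-1 + 1600 - 80\right)^{2}}{1681} - 827} = \frac{1}{\left(-2\right) \frac{1}{1681} \cdot 1519^{2} - 827} = \frac{1}{\left(-2\right) \frac{1}{1681} \cdot 2307361 - 827} = \frac{1}{- \frac{4614722}{1681} - 827} = \frac{1}{- \frac{6004909}{1681}} = - \frac{1681}{6004909}$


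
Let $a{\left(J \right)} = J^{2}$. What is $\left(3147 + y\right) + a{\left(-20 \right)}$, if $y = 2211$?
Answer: $5758$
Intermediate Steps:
$\left(3147 + y\right) + a{\left(-20 \right)} = \left(3147 + 2211\right) + \left(-20\right)^{2} = 5358 + 400 = 5758$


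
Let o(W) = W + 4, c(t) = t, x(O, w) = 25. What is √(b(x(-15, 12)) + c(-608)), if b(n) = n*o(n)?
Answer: 3*√13 ≈ 10.817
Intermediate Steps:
o(W) = 4 + W
b(n) = n*(4 + n)
√(b(x(-15, 12)) + c(-608)) = √(25*(4 + 25) - 608) = √(25*29 - 608) = √(725 - 608) = √117 = 3*√13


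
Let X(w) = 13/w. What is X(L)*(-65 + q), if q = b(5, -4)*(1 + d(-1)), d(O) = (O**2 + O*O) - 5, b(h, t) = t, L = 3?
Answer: -247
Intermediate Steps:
d(O) = -5 + 2*O**2 (d(O) = (O**2 + O**2) - 5 = 2*O**2 - 5 = -5 + 2*O**2)
q = 8 (q = -4*(1 + (-5 + 2*(-1)**2)) = -4*(1 + (-5 + 2*1)) = -4*(1 + (-5 + 2)) = -4*(1 - 3) = -4*(-2) = 8)
X(L)*(-65 + q) = (13/3)*(-65 + 8) = (13*(1/3))*(-57) = (13/3)*(-57) = -247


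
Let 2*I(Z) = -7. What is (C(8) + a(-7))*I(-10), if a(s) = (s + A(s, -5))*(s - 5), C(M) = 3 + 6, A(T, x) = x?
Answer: -1071/2 ≈ -535.50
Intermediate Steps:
C(M) = 9
a(s) = (-5 + s)² (a(s) = (s - 5)*(s - 5) = (-5 + s)*(-5 + s) = (-5 + s)²)
I(Z) = -7/2 (I(Z) = (½)*(-7) = -7/2)
(C(8) + a(-7))*I(-10) = (9 + (25 + (-7)² - 10*(-7)))*(-7/2) = (9 + (25 + 49 + 70))*(-7/2) = (9 + 144)*(-7/2) = 153*(-7/2) = -1071/2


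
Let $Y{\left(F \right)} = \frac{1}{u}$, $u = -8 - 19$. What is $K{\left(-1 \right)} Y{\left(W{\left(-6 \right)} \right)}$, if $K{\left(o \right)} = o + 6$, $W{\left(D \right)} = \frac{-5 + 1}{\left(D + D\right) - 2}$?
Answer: $- \frac{5}{27} \approx -0.18519$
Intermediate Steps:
$W{\left(D \right)} = - \frac{4}{-2 + 2 D}$ ($W{\left(D \right)} = - \frac{4}{2 D - 2} = - \frac{4}{-2 + 2 D}$)
$u = -27$ ($u = -8 - 19 = -27$)
$K{\left(o \right)} = 6 + o$
$Y{\left(F \right)} = - \frac{1}{27}$ ($Y{\left(F \right)} = \frac{1}{-27} = - \frac{1}{27}$)
$K{\left(-1 \right)} Y{\left(W{\left(-6 \right)} \right)} = \left(6 - 1\right) \left(- \frac{1}{27}\right) = 5 \left(- \frac{1}{27}\right) = - \frac{5}{27}$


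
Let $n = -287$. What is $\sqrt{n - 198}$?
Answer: $i \sqrt{485} \approx 22.023 i$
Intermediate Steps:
$\sqrt{n - 198} = \sqrt{-287 - 198} = \sqrt{-485} = i \sqrt{485}$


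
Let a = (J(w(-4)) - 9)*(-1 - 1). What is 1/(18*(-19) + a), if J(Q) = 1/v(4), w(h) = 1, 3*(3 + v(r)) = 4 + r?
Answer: -1/318 ≈ -0.0031447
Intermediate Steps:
v(r) = -5/3 + r/3 (v(r) = -3 + (4 + r)/3 = -3 + (4/3 + r/3) = -5/3 + r/3)
J(Q) = -3 (J(Q) = 1/(-5/3 + (⅓)*4) = 1/(-5/3 + 4/3) = 1/(-⅓) = -3)
a = 24 (a = (-3 - 9)*(-1 - 1) = -12*(-2) = 24)
1/(18*(-19) + a) = 1/(18*(-19) + 24) = 1/(-342 + 24) = 1/(-318) = -1/318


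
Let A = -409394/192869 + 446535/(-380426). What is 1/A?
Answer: -73372382194/241866880759 ≈ -0.30336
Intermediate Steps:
A = -241866880759/73372382194 (A = -409394*1/192869 + 446535*(-1/380426) = -409394/192869 - 446535/380426 = -241866880759/73372382194 ≈ -3.2964)
1/A = 1/(-241866880759/73372382194) = -73372382194/241866880759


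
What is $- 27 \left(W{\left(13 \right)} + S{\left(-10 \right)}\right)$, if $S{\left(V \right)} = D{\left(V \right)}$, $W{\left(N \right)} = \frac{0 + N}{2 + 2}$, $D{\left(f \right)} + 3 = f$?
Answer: $\frac{1053}{4} \approx 263.25$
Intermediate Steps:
$D{\left(f \right)} = -3 + f$
$W{\left(N \right)} = \frac{N}{4}$
$S{\left(V \right)} = -3 + V$
$- 27 \left(W{\left(13 \right)} + S{\left(-10 \right)}\right) = - 27 \left(\frac{1}{4} \cdot 13 - 13\right) = - 27 \left(\frac{13}{4} - 13\right) = \left(-27\right) \left(- \frac{39}{4}\right) = \frac{1053}{4}$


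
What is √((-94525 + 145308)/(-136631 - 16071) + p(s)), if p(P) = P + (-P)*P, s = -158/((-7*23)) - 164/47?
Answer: I*√100751327541420634/105045094 ≈ 3.0217*I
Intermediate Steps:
s = -18978/7567 (s = -158/(-161) - 164*1/47 = -158*(-1/161) - 164/47 = 158/161 - 164/47 = -18978/7567 ≈ -2.5080)
p(P) = P - P²
√((-94525 + 145308)/(-136631 - 16071) + p(s)) = √((-94525 + 145308)/(-136631 - 16071) - 18978*(1 - 1*(-18978/7567))/7567) = √(50783/(-152702) - 18978*(1 + 18978/7567)/7567) = √(50783*(-1/152702) - 18978/7567*26545/7567) = √(-50783/152702 - 503771010/57259489) = √(-79834649398907/8743638489278) = I*√100751327541420634/105045094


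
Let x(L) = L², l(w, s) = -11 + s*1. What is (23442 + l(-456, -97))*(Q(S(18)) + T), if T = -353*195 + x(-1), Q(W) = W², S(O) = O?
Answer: -1598612340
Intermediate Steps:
l(w, s) = -11 + s
T = -68834 (T = -353*195 + (-1)² = -68835 + 1 = -68834)
(23442 + l(-456, -97))*(Q(S(18)) + T) = (23442 + (-11 - 97))*(18² - 68834) = (23442 - 108)*(324 - 68834) = 23334*(-68510) = -1598612340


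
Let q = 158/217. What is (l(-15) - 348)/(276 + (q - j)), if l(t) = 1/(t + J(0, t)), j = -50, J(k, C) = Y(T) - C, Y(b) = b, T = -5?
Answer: -377797/354500 ≈ -1.0657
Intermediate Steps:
J(k, C) = -5 - C
q = 158/217 (q = 158*(1/217) = 158/217 ≈ 0.72811)
l(t) = -1/5 (l(t) = 1/(t + (-5 - t)) = 1/(-5) = -1/5)
(l(-15) - 348)/(276 + (q - j)) = (-1/5 - 348)/(276 + (158/217 - 1*(-50))) = -1741/(5*(276 + (158/217 + 50))) = -1741/(5*(276 + 11008/217)) = -1741/(5*70900/217) = -1741/5*217/70900 = -377797/354500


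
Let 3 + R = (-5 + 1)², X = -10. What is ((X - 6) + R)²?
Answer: 9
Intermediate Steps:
R = 13 (R = -3 + (-5 + 1)² = -3 + (-4)² = -3 + 16 = 13)
((X - 6) + R)² = ((-10 - 6) + 13)² = (-16 + 13)² = (-3)² = 9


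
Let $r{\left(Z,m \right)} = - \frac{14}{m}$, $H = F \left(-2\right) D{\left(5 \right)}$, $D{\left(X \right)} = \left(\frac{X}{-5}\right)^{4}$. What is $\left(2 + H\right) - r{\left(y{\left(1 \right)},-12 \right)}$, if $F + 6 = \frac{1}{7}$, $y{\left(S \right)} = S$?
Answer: $\frac{527}{42} \approx 12.548$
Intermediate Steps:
$D{\left(X \right)} = \frac{X^{4}}{625}$ ($D{\left(X \right)} = \left(X \left(- \frac{1}{5}\right)\right)^{4} = \left(- \frac{X}{5}\right)^{4} = \frac{X^{4}}{625}$)
$F = - \frac{41}{7}$ ($F = -6 + \frac{1}{7} = - \frac{41}{7} \approx -5.8571$)
$H = \frac{82}{7}$ ($H = \left(- \frac{41}{7}\right) \left(-2\right) \frac{5^{4}}{625} = \frac{82 \cdot \frac{1}{625} \cdot 625}{7} = \frac{82}{7} \cdot 1 = \frac{82}{7} \approx 11.714$)
$\left(2 + H\right) - r{\left(y{\left(1 \right)},-12 \right)} = \left(2 + \frac{82}{7}\right) - - \frac{14}{-12} = \frac{96}{7} - \left(-14\right) \left(- \frac{1}{12}\right) = \frac{96}{7} - \frac{7}{6} = \frac{527}{42}$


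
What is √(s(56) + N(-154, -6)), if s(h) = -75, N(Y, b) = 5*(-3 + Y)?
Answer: 2*I*√215 ≈ 29.326*I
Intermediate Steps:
N(Y, b) = -15 + 5*Y
√(s(56) + N(-154, -6)) = √(-75 + (-15 + 5*(-154))) = √(-75 + (-15 - 770)) = √(-75 - 785) = √(-860) = 2*I*√215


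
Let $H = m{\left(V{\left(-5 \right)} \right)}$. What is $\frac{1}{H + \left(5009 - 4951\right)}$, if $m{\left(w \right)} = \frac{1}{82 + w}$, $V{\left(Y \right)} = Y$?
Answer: $\frac{77}{4467} \approx 0.017238$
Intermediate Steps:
$H = \frac{1}{77}$ ($H = \frac{1}{82 - 5} = \frac{1}{77} \approx 0.012987$)
$\frac{1}{H + \left(5009 - 4951\right)} = \frac{1}{\frac{1}{77} + \left(5009 - 4951\right)} = \frac{1}{\frac{1}{77} + 58} = \frac{1}{\frac{4467}{77}} = \frac{77}{4467}$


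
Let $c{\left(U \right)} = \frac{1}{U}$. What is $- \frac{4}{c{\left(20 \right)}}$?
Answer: $-80$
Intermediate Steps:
$- \frac{4}{c{\left(20 \right)}} = - \frac{4}{\frac{1}{20}} = - 4 \frac{1}{\frac{1}{20}} = \left(-4\right) 20 = -80$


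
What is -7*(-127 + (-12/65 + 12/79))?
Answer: 4566191/5135 ≈ 889.23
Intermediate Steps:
-7*(-127 + (-12/65 + 12/79)) = -7*(-127 - 168/5135) = -7*(-652313/5135) = 4566191/5135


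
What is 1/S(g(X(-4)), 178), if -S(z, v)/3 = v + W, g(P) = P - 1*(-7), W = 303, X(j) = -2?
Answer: -1/1443 ≈ -0.00069300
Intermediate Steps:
g(P) = 7 + P (g(P) = P + 7 = 7 + P)
S(z, v) = -909 - 3*v (S(z, v) = -3*(v + 303) = -3*(303 + v) = -909 - 3*v)
1/S(g(X(-4)), 178) = 1/(-909 - 3*178) = 1/(-909 - 534) = 1/(-1443) = -1/1443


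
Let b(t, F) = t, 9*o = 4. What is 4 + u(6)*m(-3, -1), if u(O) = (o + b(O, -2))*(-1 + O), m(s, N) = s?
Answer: -278/3 ≈ -92.667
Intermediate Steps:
o = 4/9 (o = (⅑)*4 = 4/9 ≈ 0.44444)
u(O) = (-1 + O)*(4/9 + O) (u(O) = (4/9 + O)*(-1 + O) = (-1 + O)*(4/9 + O))
4 + u(6)*m(-3, -1) = 4 + (-4/9 + 6² - 5/9*6)*(-3) = 4 + (-4/9 + 36 - 10/3)*(-3) = 4 + (290/9)*(-3) = 4 - 290/3 = -278/3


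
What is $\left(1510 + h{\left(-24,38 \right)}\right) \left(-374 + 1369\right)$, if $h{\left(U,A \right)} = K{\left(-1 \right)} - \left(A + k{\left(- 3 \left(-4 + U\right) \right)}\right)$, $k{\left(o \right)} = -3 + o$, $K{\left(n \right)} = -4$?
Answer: $1380065$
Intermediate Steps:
$h{\left(U,A \right)} = -13 - A + 3 U$ ($h{\left(U,A \right)} = -4 - \left(A - \left(3 + 3 \left(-4 + U\right)\right)\right) = -4 - \left(A - \left(-9 + 3 U\right)\right) = -4 - \left(9 + A - 3 U\right) = -13 - A + 3 U$)
$\left(1510 + h{\left(-24,38 \right)}\right) \left(-374 + 1369\right) = \left(1510 - 123\right) \left(-374 + 1369\right) = \left(1510 - 123\right) 995 = 1387 \cdot 995 = 1380065$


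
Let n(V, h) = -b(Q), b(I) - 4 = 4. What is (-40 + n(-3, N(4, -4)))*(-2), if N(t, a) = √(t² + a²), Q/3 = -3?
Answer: 96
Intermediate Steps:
Q = -9 (Q = 3*(-3) = -9)
b(I) = 8 (b(I) = 4 + 4 = 8)
N(t, a) = √(a² + t²)
n(V, h) = -8 (n(V, h) = -1*8 = -8)
(-40 + n(-3, N(4, -4)))*(-2) = (-40 - 8)*(-2) = -48*(-2) = 96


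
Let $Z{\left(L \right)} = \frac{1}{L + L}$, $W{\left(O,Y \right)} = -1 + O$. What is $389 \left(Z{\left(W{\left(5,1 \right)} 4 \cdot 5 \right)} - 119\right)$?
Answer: $- \frac{7406171}{160} \approx -46289.0$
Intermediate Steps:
$Z{\left(L \right)} = \frac{1}{2 L}$
$389 \left(Z{\left(W{\left(5,1 \right)} 4 \cdot 5 \right)} - 119\right) = 389 \left(\frac{1}{2 \left(-1 + 5\right) 4 \cdot 5} - 119\right) = 389 \left(\frac{1}{2 \cdot 4 \cdot 4 \cdot 5} + \left(-349 + 230\right)\right) = 389 \left(\frac{1}{2 \cdot 16 \cdot 5} - 119\right) = 389 \left(\frac{1}{2 \cdot 80} - 119\right) = 389 \left(\frac{1}{2} \cdot \frac{1}{80} - 119\right) = 389 \left(\frac{1}{160} - 119\right) = 389 \left(- \frac{19039}{160}\right) = - \frac{7406171}{160}$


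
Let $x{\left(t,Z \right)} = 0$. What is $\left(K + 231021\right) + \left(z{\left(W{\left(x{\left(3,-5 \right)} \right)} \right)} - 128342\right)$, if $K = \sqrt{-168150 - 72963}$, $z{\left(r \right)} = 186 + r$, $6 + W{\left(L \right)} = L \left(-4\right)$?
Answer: $102859 + i \sqrt{241113} \approx 1.0286 \cdot 10^{5} + 491.03 i$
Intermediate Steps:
$W{\left(L \right)} = -6 - 4 L$ ($W{\left(L \right)} = -6 + L \left(-4\right) = -6 - 4 L$)
$K = i \sqrt{241113}$ ($K = \sqrt{-168150 - 72963} = \sqrt{-241113} = i \sqrt{241113} \approx 491.03 i$)
$\left(K + 231021\right) + \left(z{\left(W{\left(x{\left(3,-5 \right)} \right)} \right)} - 128342\right) = \left(i \sqrt{241113} + 231021\right) + \left(\left(186 - 6\right) - 128342\right) = \left(231021 + i \sqrt{241113}\right) + \left(\left(186 + \left(-6 + 0\right)\right) - 128342\right) = \left(231021 + i \sqrt{241113}\right) + \left(\left(186 - 6\right) - 128342\right) = \left(231021 + i \sqrt{241113}\right) + \left(180 - 128342\right) = \left(231021 + i \sqrt{241113}\right) - 128162 = 102859 + i \sqrt{241113}$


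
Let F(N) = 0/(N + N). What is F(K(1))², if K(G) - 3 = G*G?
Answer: 0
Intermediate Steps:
K(G) = 3 + G² (K(G) = 3 + G*G = 3 + G²)
F(N) = 0 (F(N) = 0/((2*N)) = 0*(1/(2*N)) = 0)
F(K(1))² = 0² = 0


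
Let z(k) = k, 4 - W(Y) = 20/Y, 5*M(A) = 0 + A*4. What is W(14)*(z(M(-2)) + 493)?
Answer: 6318/5 ≈ 1263.6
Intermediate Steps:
M(A) = 4*A/5 (M(A) = (0 + A*4)/5 = (0 + 4*A)/5 = (4*A)/5 = 4*A/5)
W(Y) = 4 - 20/Y
W(14)*(z(M(-2)) + 493) = (4 - 20/14)*((⅘)*(-2) + 493) = (4 - 20*1/14)*(-8/5 + 493) = (4 - 10/7)*(2457/5) = (18/7)*(2457/5) = 6318/5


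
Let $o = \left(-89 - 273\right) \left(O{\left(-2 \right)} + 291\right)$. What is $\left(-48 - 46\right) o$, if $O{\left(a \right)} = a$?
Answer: $9834092$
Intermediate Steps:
$o = -104618$ ($o = \left(-89 - 273\right) \left(-2 + 291\right) = \left(-362\right) 289 = -104618$)
$\left(-48 - 46\right) o = \left(-48 - 46\right) \left(-104618\right) = \left(-94\right) \left(-104618\right) = 9834092$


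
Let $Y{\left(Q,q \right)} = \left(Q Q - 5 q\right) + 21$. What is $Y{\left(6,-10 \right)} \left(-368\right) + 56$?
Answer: $-39320$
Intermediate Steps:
$Y{\left(Q,q \right)} = 21 + Q^{2} - 5 q$ ($Y{\left(Q,q \right)} = \left(Q^{2} - 5 q\right) + 21 = 21 + Q^{2} - 5 q$)
$Y{\left(6,-10 \right)} \left(-368\right) + 56 = \left(21 + 6^{2} - -50\right) \left(-368\right) + 56 = \left(21 + 36 + 50\right) \left(-368\right) + 56 = 107 \left(-368\right) + 56 = -39376 + 56 = -39320$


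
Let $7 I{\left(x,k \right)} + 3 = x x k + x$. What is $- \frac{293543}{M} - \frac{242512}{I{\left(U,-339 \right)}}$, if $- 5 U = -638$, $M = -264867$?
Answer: $\frac{51745321973143}{36547620286467} \approx 1.4158$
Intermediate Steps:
$U = \frac{638}{5}$ ($U = \left(- \frac{1}{5}\right) \left(-638\right) = \frac{638}{5} \approx 127.6$)
$I{\left(x,k \right)} = - \frac{3}{7} + \frac{x}{7} + \frac{k x^{2}}{7}$ ($I{\left(x,k \right)} = - \frac{3}{7} + \frac{x x k + x}{7} = - \frac{3}{7} + \frac{x^{2} k + x}{7} = - \frac{3}{7} + \frac{k x^{2} + x}{7} = - \frac{3}{7} + \frac{x + k x^{2}}{7} = - \frac{3}{7} + \left(\frac{x}{7} + \frac{k x^{2}}{7}\right) = - \frac{3}{7} + \frac{x}{7} + \frac{k x^{2}}{7}$)
$- \frac{293543}{M} - \frac{242512}{I{\left(U,-339 \right)}} = - \frac{293543}{-264867} - \frac{242512}{- \frac{3}{7} + \frac{1}{7} \cdot \frac{638}{5} + \frac{1}{7} \left(-339\right) \left(\frac{638}{5}\right)^{2}} = \left(-293543\right) \left(- \frac{1}{264867}\right) - \frac{242512}{- \frac{3}{7} + \frac{638}{35} + \frac{1}{7} \left(-339\right) \frac{407044}{25}} = \frac{293543}{264867} - \frac{242512}{- \frac{3}{7} + \frac{638}{35} - \frac{137987916}{175}} = \frac{293543}{264867} - \frac{242512}{- \frac{137984801}{175}} = \frac{293543}{264867} - - \frac{42439600}{137984801} = \frac{293543}{264867} + \frac{42439600}{137984801} = \frac{51745321973143}{36547620286467}$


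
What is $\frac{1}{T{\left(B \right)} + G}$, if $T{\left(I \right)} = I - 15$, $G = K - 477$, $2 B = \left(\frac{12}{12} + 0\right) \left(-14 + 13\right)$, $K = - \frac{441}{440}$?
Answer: $- \frac{440}{217141} \approx -0.0020263$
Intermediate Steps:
$K = - \frac{441}{440}$ ($K = \left(-441\right) \frac{1}{440} = - \frac{441}{440} \approx -1.0023$)
$B = - \frac{1}{2}$ ($B = \frac{\left(\frac{12}{12} + 0\right) \left(-14 + 13\right)}{2} = \frac{\left(12 \cdot \frac{1}{12} + 0\right) \left(-1\right)}{2} = \frac{\left(1 + 0\right) \left(-1\right)}{2} = \frac{1 \left(-1\right)}{2} = \frac{1}{2} \left(-1\right) = - \frac{1}{2} \approx -0.5$)
$G = - \frac{210321}{440}$ ($G = - \frac{441}{440} - 477 = - \frac{210321}{440} \approx -478.0$)
$T{\left(I \right)} = -15 + I$ ($T{\left(I \right)} = I - 15 = -15 + I$)
$\frac{1}{T{\left(B \right)} + G} = \frac{1}{\left(-15 - \frac{1}{2}\right) - \frac{210321}{440}} = \frac{1}{- \frac{31}{2} - \frac{210321}{440}} = \frac{1}{- \frac{217141}{440}} = - \frac{440}{217141}$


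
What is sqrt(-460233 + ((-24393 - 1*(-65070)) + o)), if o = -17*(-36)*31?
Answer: 2*I*sqrt(100146) ≈ 632.92*I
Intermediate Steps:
o = 18972 (o = 612*31 = 18972)
sqrt(-460233 + ((-24393 - 1*(-65070)) + o)) = sqrt(-460233 + ((-24393 - 1*(-65070)) + 18972)) = sqrt(-460233 + ((-24393 + 65070) + 18972)) = sqrt(-460233 + (40677 + 18972)) = sqrt(-460233 + 59649) = sqrt(-400584) = 2*I*sqrt(100146)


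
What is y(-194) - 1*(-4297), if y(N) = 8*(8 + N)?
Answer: 2809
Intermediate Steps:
y(N) = 64 + 8*N
y(-194) - 1*(-4297) = (64 + 8*(-194)) - 1*(-4297) = (64 - 1552) + 4297 = -1488 + 4297 = 2809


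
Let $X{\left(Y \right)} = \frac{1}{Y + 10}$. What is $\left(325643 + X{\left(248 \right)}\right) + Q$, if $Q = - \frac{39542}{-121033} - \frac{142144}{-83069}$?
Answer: $\frac{844708679150873615}{2593955291466} \approx 3.2565 \cdot 10^{5}$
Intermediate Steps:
$X{\left(Y \right)} = \frac{1}{10 + Y}$
$Q = \frac{20488829150}{10054090277}$ ($Q = \left(-39542\right) \left(- \frac{1}{121033}\right) - - \frac{142144}{83069} = \frac{39542}{121033} + \frac{142144}{83069} = \frac{20488829150}{10054090277} \approx 2.0379$)
$\left(325643 + X{\left(248 \right)}\right) + Q = \left(325643 + \frac{1}{10 + 248}\right) + \frac{20488829150}{10054090277} = \left(325643 + \frac{1}{258}\right) + \frac{20488829150}{10054090277} = \frac{84015895}{258} + \frac{20488829150}{10054090277} = \frac{844708679150873615}{2593955291466}$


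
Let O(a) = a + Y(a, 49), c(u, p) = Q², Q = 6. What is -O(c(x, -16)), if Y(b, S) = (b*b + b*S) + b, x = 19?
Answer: -3132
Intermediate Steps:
Y(b, S) = b + b² + S*b (Y(b, S) = (b² + S*b) + b = b + b² + S*b)
c(u, p) = 36 (c(u, p) = 6² = 36)
O(a) = a + a*(50 + a) (O(a) = a + a*(1 + 49 + a) = a + a*(50 + a))
-O(c(x, -16)) = -36*(51 + 36) = -36*87 = -1*3132 = -3132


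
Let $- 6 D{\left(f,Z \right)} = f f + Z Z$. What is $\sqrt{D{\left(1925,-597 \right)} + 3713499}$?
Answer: $\frac{2 \sqrt{6832110}}{3} \approx 1742.6$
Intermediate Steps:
$D{\left(f,Z \right)} = - \frac{Z^{2}}{6} - \frac{f^{2}}{6}$ ($D{\left(f,Z \right)} = - \frac{f f + Z Z}{6} = - \frac{f^{2} + Z^{2}}{6} = - \frac{Z^{2} + f^{2}}{6} = - \frac{Z^{2}}{6} - \frac{f^{2}}{6}$)
$\sqrt{D{\left(1925,-597 \right)} + 3713499} = \sqrt{\left(- \frac{\left(-597\right)^{2}}{6} - \frac{1925^{2}}{6}\right) + 3713499} = \sqrt{\left(\left(- \frac{1}{6}\right) 356409 - \frac{3705625}{6}\right) + 3713499} = \sqrt{\left(- \frac{118803}{2} - \frac{3705625}{6}\right) + 3713499} = \sqrt{- \frac{2031017}{3} + 3713499} = \sqrt{\frac{9109480}{3}} = \frac{2 \sqrt{6832110}}{3}$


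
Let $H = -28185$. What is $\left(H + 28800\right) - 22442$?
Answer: $-21827$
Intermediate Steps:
$\left(H + 28800\right) - 22442 = \left(-28185 + 28800\right) - 22442 = 615 - 22442 = -21827$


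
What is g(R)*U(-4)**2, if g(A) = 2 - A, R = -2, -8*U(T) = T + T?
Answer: 4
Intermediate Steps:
U(T) = -T/4 (U(T) = -(T + T)/8 = -T/4)
g(R)*U(-4)**2 = (2 - 1*(-2))*(-1/4*(-4))**2 = (2 + 2)*1**2 = 4*1 = 4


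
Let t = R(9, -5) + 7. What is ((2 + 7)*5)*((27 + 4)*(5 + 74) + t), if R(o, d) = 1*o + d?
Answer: 110700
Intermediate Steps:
R(o, d) = d + o (R(o, d) = o + d = d + o)
t = 11 (t = (-5 + 9) + 7 = 4 + 7 = 11)
((2 + 7)*5)*((27 + 4)*(5 + 74) + t) = ((2 + 7)*5)*((27 + 4)*(5 + 74) + 11) = (9*5)*(31*79 + 11) = 45*(2449 + 11) = 45*2460 = 110700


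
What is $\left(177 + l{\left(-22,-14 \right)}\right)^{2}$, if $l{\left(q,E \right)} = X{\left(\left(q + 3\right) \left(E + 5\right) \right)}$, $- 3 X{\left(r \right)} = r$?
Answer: $14400$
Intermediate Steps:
$X{\left(r \right)} = - \frac{r}{3}$
$l{\left(q,E \right)} = - \frac{\left(3 + q\right) \left(5 + E\right)}{3}$ ($l{\left(q,E \right)} = - \frac{\left(q + 3\right) \left(E + 5\right)}{3} = - \frac{\left(3 + q\right) \left(5 + E\right)}{3}$)
$\left(177 + l{\left(-22,-14 \right)}\right)^{2} = \left(177 - \left(- \frac{137}{3} + \frac{308}{3}\right)\right)^{2} = \left(177 + \left(-5 + 14 + \frac{110}{3} - \frac{308}{3}\right)\right)^{2} = \left(177 - 57\right)^{2} = 120^{2} = 14400$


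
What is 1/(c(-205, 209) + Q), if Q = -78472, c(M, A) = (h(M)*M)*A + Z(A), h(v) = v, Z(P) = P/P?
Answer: 1/8704754 ≈ 1.1488e-7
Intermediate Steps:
Z(P) = 1
c(M, A) = 1 + A*M² (c(M, A) = (M*M)*A + 1 = M²*A + 1 = A*M² + 1 = 1 + A*M²)
1/(c(-205, 209) + Q) = 1/((1 + 209*(-205)²) - 78472) = 1/((1 + 209*42025) - 78472) = 1/((1 + 8783225) - 78472) = 1/(8783226 - 78472) = 1/8704754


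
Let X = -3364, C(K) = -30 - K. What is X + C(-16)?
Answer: -3378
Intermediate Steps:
X + C(-16) = -3364 + (-30 - 1*(-16)) = -3364 + (-30 + 16) = -3364 - 14 = -3378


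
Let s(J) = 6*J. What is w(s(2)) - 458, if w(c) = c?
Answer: -446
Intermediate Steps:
w(s(2)) - 458 = 6*2 - 458 = 12 - 458 = -446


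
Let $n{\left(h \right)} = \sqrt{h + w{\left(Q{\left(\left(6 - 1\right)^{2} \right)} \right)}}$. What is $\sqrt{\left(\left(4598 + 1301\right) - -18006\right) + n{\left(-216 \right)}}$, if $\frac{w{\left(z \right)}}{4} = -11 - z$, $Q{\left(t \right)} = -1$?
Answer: $\sqrt{23905 + 16 i} \approx 154.61 + 0.0517 i$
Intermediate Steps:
$w{\left(z \right)} = -44 - 4 z$ ($w{\left(z \right)} = 4 \left(-11 - z\right) = -44 - 4 z$)
$n{\left(h \right)} = \sqrt{-40 + h}$ ($n{\left(h \right)} = \sqrt{h - 40} = \sqrt{-40 + h}$)
$\sqrt{\left(\left(4598 + 1301\right) - -18006\right) + n{\left(-216 \right)}} = \sqrt{\left(\left(4598 + 1301\right) - -18006\right) + \sqrt{-40 - 216}} = \sqrt{\left(5899 + 18006\right) + \sqrt{-256}} = \sqrt{23905 + 16 i}$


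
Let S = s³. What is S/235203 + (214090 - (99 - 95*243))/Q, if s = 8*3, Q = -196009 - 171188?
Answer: -16894951700/28788611997 ≈ -0.58686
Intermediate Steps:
Q = -367197
s = 24
S = 13824 (S = 24³ = 13824)
S/235203 + (214090 - (99 - 95*243))/Q = 13824/235203 + (214090 - (99 - 95*243))/(-367197) = 13824*(1/235203) + (214090 - (99 - 23085))*(-1/367197) = 4608/78401 + (214090 - 1*(-22986))*(-1/367197) = 4608/78401 + (214090 + 22986)*(-1/367197) = 4608/78401 + 237076*(-1/367197) = 4608/78401 - 237076/367197 = -16894951700/28788611997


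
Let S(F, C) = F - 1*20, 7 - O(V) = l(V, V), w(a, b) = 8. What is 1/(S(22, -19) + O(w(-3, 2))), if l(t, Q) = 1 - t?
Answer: 1/16 ≈ 0.062500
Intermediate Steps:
O(V) = 6 + V (O(V) = 7 - (1 - V) = 7 + (-1 + V) = 6 + V)
S(F, C) = -20 + F (S(F, C) = F - 20 = -20 + F)
1/(S(22, -19) + O(w(-3, 2))) = 1/((-20 + 22) + (6 + 8)) = 1/(2 + 14) = 1/16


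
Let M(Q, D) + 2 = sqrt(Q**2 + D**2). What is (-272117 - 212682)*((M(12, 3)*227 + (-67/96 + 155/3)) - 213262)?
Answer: 3314706991519/32 - 330148119*sqrt(17) ≈ 1.0222e+11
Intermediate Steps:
M(Q, D) = -2 + sqrt(D**2 + Q**2) (M(Q, D) = -2 + sqrt(Q**2 + D**2) = -2 + sqrt(D**2 + Q**2))
(-272117 - 212682)*((M(12, 3)*227 + (-67/96 + 155/3)) - 213262) = (-272117 - 212682)*(((-2 + sqrt(3**2 + 12**2))*227 + (-67/96 + 155/3)) - 213262) = -484799*(((-2 + sqrt(9 + 144))*227 + (-67*1/96 + 155*(1/3))) - 213262) = -484799*(((-2 + sqrt(153))*227 + (-67/96 + 155/3)) - 213262) = -484799*(((-2 + 3*sqrt(17))*227 + 1631/32) - 213262) = -484799*(((-454 + 681*sqrt(17)) + 1631/32) - 213262) = -484799*((-12897/32 + 681*sqrt(17)) - 213262) = -484799*(-6837281/32 + 681*sqrt(17)) = 3314706991519/32 - 330148119*sqrt(17)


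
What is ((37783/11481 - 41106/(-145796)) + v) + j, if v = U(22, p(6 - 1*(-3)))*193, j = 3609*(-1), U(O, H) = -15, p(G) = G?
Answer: -5440480090625/836941938 ≈ -6500.4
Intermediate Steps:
j = -3609
v = -2895 (v = -15*193 = -2895)
((37783/11481 - 41106/(-145796)) + v) + j = ((37783/11481 - 41106/(-145796)) - 2895) - 3609 = ((37783*(1/11481) - 41106*(-1/145796)) - 2895) - 3609 = ((37783/11481 + 20553/72898) - 2895) - 3609 = (2990274127/836941938 - 2895) - 3609 = -2419956636383/836941938 - 3609 = -5440480090625/836941938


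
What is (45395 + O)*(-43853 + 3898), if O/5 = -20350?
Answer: 2251664025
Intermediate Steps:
O = -101750 (O = 5*(-20350) = -101750)
(45395 + O)*(-43853 + 3898) = (45395 - 101750)*(-43853 + 3898) = -56355*(-39955) = 2251664025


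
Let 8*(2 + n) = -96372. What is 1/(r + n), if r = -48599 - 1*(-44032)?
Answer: -2/33231 ≈ -6.0185e-5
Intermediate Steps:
n = -24097/2 (n = -2 + (⅛)*(-96372) = -2 - 24093/2 = -24097/2 ≈ -12049.)
r = -4567 (r = -48599 + 44032 = -4567)
1/(r + n) = 1/(-4567 - 24097/2) = 1/(-33231/2) = -2/33231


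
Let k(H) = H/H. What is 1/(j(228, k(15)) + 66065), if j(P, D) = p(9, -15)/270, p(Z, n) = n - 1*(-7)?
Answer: 135/8918771 ≈ 1.5137e-5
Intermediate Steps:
k(H) = 1
p(Z, n) = 7 + n (p(Z, n) = n + 7 = 7 + n)
j(P, D) = -4/135 (j(P, D) = (7 - 15)/270 = -8*1/270 = -4/135)
1/(j(228, k(15)) + 66065) = 1/(-4/135 + 66065) = 1/(8918771/135) = 135/8918771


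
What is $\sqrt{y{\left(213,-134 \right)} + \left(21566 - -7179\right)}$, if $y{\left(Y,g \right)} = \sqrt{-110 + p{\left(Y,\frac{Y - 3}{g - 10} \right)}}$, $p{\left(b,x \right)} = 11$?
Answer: $\sqrt{28745 + 3 i \sqrt{11}} \approx 169.54 + 0.029 i$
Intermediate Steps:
$y{\left(Y,g \right)} = 3 i \sqrt{11}$ ($y{\left(Y,g \right)} = \sqrt{-110 + 11} = \sqrt{-99} = 3 i \sqrt{11}$)
$\sqrt{y{\left(213,-134 \right)} + \left(21566 - -7179\right)} = \sqrt{3 i \sqrt{11} + \left(21566 - -7179\right)} = \sqrt{3 i \sqrt{11} + \left(21566 + 7179\right)} = \sqrt{3 i \sqrt{11} + 28745} = \sqrt{28745 + 3 i \sqrt{11}}$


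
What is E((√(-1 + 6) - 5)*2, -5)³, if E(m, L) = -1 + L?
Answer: -216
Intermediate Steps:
E((√(-1 + 6) - 5)*2, -5)³ = (-1 - 5)³ = (-6)³ = -216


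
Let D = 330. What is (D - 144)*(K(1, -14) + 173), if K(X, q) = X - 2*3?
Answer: 31248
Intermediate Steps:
K(X, q) = -6 + X (K(X, q) = X - 6 = -6 + X)
(D - 144)*(K(1, -14) + 173) = (330 - 144)*((-6 + 1) + 173) = 186*(-5 + 173) = 186*168 = 31248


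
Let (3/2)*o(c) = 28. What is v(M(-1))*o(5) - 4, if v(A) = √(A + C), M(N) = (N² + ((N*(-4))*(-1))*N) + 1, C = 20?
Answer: -4 + 56*√26/3 ≈ 91.182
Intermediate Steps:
o(c) = 56/3 (o(c) = (⅔)*28 = 56/3)
M(N) = 1 + 5*N² (M(N) = (N² + (-4*N*(-1))*N) + 1 = (N² + (4*N)*N) + 1 = (N² + 4*N²) + 1 = 5*N² + 1 = 1 + 5*N²)
v(A) = √(20 + A) (v(A) = √(A + 20) = √(20 + A))
v(M(-1))*o(5) - 4 = √(20 + (1 + 5*(-1)²))*(56/3) - 4 = √(20 + (1 + 5*1))*(56/3) - 4 = √(20 + (1 + 5))*(56/3) - 4 = √(20 + 6)*(56/3) - 4 = √26*(56/3) - 4 = 56*√26/3 - 4 = -4 + 56*√26/3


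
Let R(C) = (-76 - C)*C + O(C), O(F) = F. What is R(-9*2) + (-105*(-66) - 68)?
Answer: 7888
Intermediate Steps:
R(C) = C + C*(-76 - C) (R(C) = (-76 - C)*C + C = C*(-76 - C) + C = C + C*(-76 - C))
R(-9*2) + (-105*(-66) - 68) = (-9*2)*(-75 - (-9)*2) + (-105*(-66) - 68) = -18*(-75 - 1*(-18)) + (6930 - 68) = -18*(-75 + 18) + 6862 = -18*(-57) + 6862 = 1026 + 6862 = 7888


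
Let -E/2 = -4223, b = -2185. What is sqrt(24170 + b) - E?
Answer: -8446 + sqrt(21985) ≈ -8297.7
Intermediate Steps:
E = 8446 (E = -2*(-4223) = 8446)
sqrt(24170 + b) - E = sqrt(24170 - 2185) - 1*8446 = sqrt(21985) - 8446 = -8446 + sqrt(21985)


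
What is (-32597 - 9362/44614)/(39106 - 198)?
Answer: -181786490/216980189 ≈ -0.83780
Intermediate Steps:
(-32597 - 9362/44614)/(39106 - 198) = (-32597 - 9362*1/44614)/38908 = (-32597 - 4681/22307)*(1/38908) = -727145960/22307*1/38908 = -181786490/216980189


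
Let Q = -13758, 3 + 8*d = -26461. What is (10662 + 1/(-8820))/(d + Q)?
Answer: -94038839/150522120 ≈ -0.62475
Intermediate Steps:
d = -3308 (d = -3/8 + (⅛)*(-26461) = -3/8 - 26461/8 = -3308)
(10662 + 1/(-8820))/(d + Q) = (10662 + 1/(-8820))/(-3308 - 13758) = (10662 - 1/8820)/(-17066) = (94038839/8820)*(-1/17066) = -94038839/150522120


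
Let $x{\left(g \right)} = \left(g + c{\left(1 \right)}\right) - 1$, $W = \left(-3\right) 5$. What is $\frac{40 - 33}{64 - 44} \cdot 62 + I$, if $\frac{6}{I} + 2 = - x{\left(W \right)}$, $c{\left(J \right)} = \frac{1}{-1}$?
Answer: $\frac{221}{10} \approx 22.1$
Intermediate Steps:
$c{\left(J \right)} = -1$
$W = -15$
$x{\left(g \right)} = -2 + g$ ($x{\left(g \right)} = \left(g - 1\right) - 1 = \left(-1 + g\right) - 1 = -2 + g$)
$I = \frac{2}{5}$ ($I = \frac{6}{-2 - \left(-2 - 15\right)} = \frac{6}{-2 - -17} = \frac{6}{-2 + 17} = \frac{6}{15} = 6 \cdot \frac{1}{15} = \frac{2}{5} \approx 0.4$)
$\frac{40 - 33}{64 - 44} \cdot 62 + I = \frac{40 - 33}{64 - 44} \cdot 62 + \frac{2}{5} = \frac{7}{20} \cdot 62 + \frac{2}{5} = \frac{217}{10} + \frac{2}{5} = \frac{221}{10}$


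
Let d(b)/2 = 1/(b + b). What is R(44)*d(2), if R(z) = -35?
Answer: -35/2 ≈ -17.500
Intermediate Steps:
d(b) = 1/b (d(b) = 2/(b + b) = 2/((2*b)) = 2*(1/(2*b)) = 1/b)
R(44)*d(2) = -35/2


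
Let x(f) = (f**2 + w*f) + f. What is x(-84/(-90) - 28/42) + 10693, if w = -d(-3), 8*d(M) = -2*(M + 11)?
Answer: 2406121/225 ≈ 10694.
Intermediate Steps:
d(M) = -11/4 - M/4 (d(M) = (-2*(M + 11))/8 = (-2*(11 + M))/8 = (-22 - 2*M)/8 = -11/4 - M/4)
w = 2 (w = -(-11/4 - 1/4*(-3)) = -(-11/4 + 3/4) = -1*(-2) = 2)
x(f) = f**2 + 3*f (x(f) = (f**2 + 2*f) + f = f**2 + 3*f)
x(-84/(-90) - 28/42) + 10693 = (-84/(-90) - 28/42)*(3 + (-84/(-90) - 28/42)) + 10693 = (-84*(-1/90) - 28*1/42)*(3 + (-84*(-1/90) - 28*1/42)) + 10693 = (14/15 - 2/3)*(3 + (14/15 - 2/3)) + 10693 = 4*(3 + 4/15)/15 + 10693 = (4/15)*(49/15) + 10693 = 196/225 + 10693 = 2406121/225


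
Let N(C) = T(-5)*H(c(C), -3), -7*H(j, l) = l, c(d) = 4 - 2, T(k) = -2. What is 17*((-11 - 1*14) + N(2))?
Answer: -3077/7 ≈ -439.57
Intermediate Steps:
c(d) = 2
H(j, l) = -l/7
N(C) = -6/7 (N(C) = -(-2)*(-3)/7 = -2*3/7 = -6/7)
17*((-11 - 1*14) + N(2)) = 17*((-11 - 1*14) - 6/7) = 17*((-11 - 14) - 6/7) = 17*(-25 - 6/7) = 17*(-181/7) = -3077/7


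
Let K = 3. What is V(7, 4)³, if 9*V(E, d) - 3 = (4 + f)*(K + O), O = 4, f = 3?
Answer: 140608/729 ≈ 192.88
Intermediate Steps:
V(E, d) = 52/9 (V(E, d) = ⅓ + ((4 + 3)*(3 + 4))/9 = ⅓ + (7*7)/9 = ⅓ + (⅑)*49 = ⅓ + 49/9 = 52/9)
V(7, 4)³ = (52/9)³ = 140608/729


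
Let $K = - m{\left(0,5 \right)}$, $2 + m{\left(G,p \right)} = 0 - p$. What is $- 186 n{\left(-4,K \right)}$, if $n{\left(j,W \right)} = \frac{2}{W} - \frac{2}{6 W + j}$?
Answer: $- \frac{5766}{133} \approx -43.353$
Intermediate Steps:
$m{\left(G,p \right)} = -2 - p$ ($m{\left(G,p \right)} = -2 + \left(0 - p\right) = -2 - p$)
$K = 7$ ($K = - (-2 - 5) = \left(-1\right) \left(-7\right) = 7$)
$n{\left(j,W \right)} = - \frac{2}{j + 6 W} + \frac{2}{W}$ ($n{\left(j,W \right)} = \frac{2}{W} - \frac{2}{j + 6 W} = - \frac{2}{j + 6 W} + \frac{2}{W}$)
$- 186 n{\left(-4,K \right)} = - 186 \frac{2 \left(-4 + 5 \cdot 7\right)}{7 \left(-4 + 6 \cdot 7\right)} = - 186 \cdot 2 \cdot \frac{1}{7} \frac{1}{-4 + 42} \left(-4 + 35\right) = - 186 \cdot 2 \cdot \frac{1}{7} \cdot \frac{1}{38} \cdot 31 = \left(-186\right) \frac{31}{133} = - \frac{5766}{133}$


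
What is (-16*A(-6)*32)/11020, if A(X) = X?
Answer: 768/2755 ≈ 0.27877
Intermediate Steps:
(-16*A(-6)*32)/11020 = (-16*(-6)*32)/11020 = (96*32)*(1/11020) = 3072*(1/11020) = 768/2755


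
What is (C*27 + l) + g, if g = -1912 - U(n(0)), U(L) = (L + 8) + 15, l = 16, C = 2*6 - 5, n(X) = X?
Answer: -1730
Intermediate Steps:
C = 7 (C = 12 - 5 = 7)
U(L) = 23 + L (U(L) = (8 + L) + 15 = 23 + L)
g = -1935 (g = -1912 - (23 + 0) = -1912 - 1*23 = -1912 - 23 = -1935)
(C*27 + l) + g = (7*27 + 16) - 1935 = (189 + 16) - 1935 = 205 - 1935 = -1730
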